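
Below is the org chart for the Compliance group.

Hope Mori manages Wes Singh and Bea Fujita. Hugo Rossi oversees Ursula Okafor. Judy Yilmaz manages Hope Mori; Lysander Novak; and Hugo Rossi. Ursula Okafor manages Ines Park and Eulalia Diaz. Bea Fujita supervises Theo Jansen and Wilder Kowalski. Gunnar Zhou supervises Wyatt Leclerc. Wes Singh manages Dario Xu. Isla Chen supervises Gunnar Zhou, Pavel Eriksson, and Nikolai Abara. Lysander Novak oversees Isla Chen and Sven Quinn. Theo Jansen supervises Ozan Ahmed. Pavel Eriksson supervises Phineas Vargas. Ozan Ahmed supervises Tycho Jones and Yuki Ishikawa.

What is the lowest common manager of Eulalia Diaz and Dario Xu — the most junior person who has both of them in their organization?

Eulalia Diaz's chain of managers is Ursula Okafor, Hugo Rossi, Judy Yilmaz. Dario Xu's chain of managers is Wes Singh, Hope Mori, Judy Yilmaz. The first manager that appears in both chains is Judy Yilmaz.

Judy Yilmaz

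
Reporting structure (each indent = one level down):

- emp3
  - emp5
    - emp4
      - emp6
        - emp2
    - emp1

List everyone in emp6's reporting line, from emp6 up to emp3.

emp6 reports to emp4. emp4 reports to emp5. emp5 reports to emp3. emp3 is at the top.

emp6 -> emp4 -> emp5 -> emp3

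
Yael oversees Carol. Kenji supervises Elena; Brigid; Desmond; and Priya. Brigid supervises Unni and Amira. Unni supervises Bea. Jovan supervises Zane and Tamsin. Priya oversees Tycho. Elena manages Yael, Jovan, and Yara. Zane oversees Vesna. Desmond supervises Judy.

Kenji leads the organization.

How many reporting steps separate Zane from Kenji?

Chain from Zane up to Kenji: Zane → Jovan → Elena → Kenji. That is 3 steps up, so Zane is 3 levels below Kenji.

3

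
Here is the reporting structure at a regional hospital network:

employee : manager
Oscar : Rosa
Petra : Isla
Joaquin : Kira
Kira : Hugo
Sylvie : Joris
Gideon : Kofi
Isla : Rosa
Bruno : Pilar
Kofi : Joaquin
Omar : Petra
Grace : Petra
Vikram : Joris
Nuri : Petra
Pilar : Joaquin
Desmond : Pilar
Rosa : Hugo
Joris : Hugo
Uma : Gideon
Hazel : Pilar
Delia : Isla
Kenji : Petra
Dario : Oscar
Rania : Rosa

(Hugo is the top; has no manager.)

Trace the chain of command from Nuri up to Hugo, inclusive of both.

Nuri reports to Petra. Petra reports to Isla. Isla reports to Rosa. Rosa reports to Hugo. Hugo is at the top.

Nuri -> Petra -> Isla -> Rosa -> Hugo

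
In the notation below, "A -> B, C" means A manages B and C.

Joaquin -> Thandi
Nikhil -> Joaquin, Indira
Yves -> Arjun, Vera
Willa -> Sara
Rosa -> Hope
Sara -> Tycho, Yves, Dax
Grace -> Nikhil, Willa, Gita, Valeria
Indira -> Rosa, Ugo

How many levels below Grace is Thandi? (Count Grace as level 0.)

Chain from Thandi up to Grace: Thandi → Joaquin → Nikhil → Grace. That is 3 steps up, so Thandi is 3 levels below Grace.

3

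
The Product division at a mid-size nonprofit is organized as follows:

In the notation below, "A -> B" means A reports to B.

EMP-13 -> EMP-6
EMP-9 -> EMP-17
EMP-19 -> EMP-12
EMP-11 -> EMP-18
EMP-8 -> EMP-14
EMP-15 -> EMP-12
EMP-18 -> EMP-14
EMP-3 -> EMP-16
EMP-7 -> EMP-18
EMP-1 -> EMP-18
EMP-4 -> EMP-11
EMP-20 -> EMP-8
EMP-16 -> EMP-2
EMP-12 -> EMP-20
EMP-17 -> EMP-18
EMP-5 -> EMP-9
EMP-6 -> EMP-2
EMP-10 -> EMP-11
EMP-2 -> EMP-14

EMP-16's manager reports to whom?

EMP-16 reports to EMP-2, and EMP-2 reports to EMP-14. So EMP-16's skip-level manager is EMP-14.

EMP-14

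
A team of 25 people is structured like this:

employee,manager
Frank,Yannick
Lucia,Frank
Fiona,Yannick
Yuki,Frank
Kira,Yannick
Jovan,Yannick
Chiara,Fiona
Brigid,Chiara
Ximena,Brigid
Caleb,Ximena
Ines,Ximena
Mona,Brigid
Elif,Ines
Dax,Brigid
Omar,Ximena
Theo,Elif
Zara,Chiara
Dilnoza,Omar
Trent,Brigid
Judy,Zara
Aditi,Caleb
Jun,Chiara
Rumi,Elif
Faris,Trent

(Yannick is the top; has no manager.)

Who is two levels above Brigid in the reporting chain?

Fiona

Brigid reports to Chiara, and Chiara reports to Fiona. So Brigid's skip-level manager is Fiona.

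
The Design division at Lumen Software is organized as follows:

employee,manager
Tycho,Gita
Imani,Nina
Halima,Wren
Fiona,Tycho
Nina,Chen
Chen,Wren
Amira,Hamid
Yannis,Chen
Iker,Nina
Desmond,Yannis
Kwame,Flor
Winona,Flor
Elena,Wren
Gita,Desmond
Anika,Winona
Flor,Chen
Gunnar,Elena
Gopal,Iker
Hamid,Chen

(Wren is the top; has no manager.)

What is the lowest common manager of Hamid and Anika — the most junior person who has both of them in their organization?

Chen

Hamid's chain of managers is Chen, Wren. Anika's chain of managers is Winona, Flor, Chen, Wren. The first manager that appears in both chains is Chen.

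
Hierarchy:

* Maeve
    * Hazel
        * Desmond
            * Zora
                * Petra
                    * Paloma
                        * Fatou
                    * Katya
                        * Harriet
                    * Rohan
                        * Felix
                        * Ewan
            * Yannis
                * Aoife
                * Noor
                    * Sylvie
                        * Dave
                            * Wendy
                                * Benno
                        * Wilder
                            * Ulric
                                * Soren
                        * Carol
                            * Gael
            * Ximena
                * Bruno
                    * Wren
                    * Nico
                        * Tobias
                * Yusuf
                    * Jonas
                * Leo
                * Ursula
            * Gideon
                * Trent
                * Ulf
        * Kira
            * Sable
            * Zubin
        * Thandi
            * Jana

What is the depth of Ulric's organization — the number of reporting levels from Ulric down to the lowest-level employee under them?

The longest chain under Ulric runs Ulric → Soren, which is 1 level below Ulric.

1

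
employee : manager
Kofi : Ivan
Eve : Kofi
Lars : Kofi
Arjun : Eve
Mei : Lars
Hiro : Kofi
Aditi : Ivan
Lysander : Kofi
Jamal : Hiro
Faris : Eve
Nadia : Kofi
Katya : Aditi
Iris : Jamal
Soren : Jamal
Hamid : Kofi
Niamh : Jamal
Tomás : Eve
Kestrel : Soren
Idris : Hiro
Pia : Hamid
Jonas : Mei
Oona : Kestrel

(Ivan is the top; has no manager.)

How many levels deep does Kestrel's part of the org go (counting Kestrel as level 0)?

The longest chain under Kestrel runs Kestrel → Oona, which is 1 level below Kestrel.

1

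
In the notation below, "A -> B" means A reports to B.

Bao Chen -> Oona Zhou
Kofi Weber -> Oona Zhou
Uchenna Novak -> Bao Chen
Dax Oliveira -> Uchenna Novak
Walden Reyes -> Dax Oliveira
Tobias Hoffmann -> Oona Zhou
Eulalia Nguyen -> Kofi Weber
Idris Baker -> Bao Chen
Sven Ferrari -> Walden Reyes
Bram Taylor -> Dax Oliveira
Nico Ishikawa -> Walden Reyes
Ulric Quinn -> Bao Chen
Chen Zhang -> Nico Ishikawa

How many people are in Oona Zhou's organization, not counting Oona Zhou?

Oona Zhou directly manages Bao Chen, Kofi Weber, Tobias Hoffmann. Under Bao Chen: Ulric Quinn, Idris Baker, Uchenna Novak, Dax Oliveira, Bram Taylor, Walden Reyes, Nico Ishikawa, Chen Zhang, Sven Ferrari (9). Under Kofi Weber: Eulalia Nguyen (1). Tobias Hoffmann has no reports. So Oona Zhou's organization is 3 direct reports plus everyone under them: 10 + 2 + 1 = 13.

13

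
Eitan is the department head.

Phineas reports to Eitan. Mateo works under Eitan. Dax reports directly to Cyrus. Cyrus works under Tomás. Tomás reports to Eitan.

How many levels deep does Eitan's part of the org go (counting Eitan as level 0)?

3

The longest chain under Eitan runs Eitan → Tomás → Cyrus → Dax, which is 3 levels below Eitan.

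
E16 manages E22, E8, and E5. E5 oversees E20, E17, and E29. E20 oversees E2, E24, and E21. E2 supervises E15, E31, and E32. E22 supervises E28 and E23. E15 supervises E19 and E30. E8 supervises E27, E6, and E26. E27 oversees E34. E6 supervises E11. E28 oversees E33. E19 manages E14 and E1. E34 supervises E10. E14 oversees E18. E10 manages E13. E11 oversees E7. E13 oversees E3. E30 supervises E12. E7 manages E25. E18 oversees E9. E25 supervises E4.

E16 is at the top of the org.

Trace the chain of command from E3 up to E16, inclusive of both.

E3 -> E13 -> E10 -> E34 -> E27 -> E8 -> E16

E3 reports to E13. E13 reports to E10. E10 reports to E34. E34 reports to E27. E27 reports to E8. E8 reports to E16. E16 is at the top.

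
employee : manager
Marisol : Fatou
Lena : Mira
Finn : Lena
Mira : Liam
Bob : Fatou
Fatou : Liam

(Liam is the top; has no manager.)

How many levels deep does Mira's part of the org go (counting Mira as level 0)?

2

The longest chain under Mira runs Mira → Lena → Finn, which is 2 levels below Mira.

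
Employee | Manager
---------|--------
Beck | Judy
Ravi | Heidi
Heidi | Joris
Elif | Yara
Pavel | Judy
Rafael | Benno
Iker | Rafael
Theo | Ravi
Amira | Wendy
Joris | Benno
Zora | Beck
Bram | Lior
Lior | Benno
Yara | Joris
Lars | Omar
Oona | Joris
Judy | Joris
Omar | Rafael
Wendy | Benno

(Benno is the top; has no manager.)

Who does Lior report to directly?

Lior reports directly to Benno.

Benno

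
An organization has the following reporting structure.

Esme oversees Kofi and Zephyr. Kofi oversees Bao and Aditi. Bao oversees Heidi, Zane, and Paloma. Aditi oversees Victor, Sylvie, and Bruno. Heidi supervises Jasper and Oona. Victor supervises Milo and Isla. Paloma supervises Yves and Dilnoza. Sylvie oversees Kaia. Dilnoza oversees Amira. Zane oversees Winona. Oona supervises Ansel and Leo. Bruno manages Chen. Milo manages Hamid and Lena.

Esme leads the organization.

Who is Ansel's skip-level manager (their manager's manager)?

Ansel reports to Oona, and Oona reports to Heidi. So Ansel's skip-level manager is Heidi.

Heidi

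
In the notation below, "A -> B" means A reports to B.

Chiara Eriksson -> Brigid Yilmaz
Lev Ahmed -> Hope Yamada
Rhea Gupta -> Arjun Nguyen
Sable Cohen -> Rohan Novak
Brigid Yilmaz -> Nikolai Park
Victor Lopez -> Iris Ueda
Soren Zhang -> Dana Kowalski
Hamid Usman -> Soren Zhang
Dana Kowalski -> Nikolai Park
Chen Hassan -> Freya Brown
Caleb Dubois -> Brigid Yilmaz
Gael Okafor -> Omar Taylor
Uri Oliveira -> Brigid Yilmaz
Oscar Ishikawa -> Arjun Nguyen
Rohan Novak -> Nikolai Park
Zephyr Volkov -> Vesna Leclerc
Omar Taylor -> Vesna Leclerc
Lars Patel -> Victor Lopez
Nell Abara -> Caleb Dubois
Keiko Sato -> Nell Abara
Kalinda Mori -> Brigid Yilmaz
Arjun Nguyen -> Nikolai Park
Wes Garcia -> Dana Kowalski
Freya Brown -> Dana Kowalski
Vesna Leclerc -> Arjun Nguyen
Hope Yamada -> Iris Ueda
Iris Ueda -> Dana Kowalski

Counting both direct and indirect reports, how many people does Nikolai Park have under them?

Nikolai Park directly manages Dana Kowalski, Brigid Yilmaz, Rohan Novak, Arjun Nguyen. Under Dana Kowalski: Wes Garcia, Soren Zhang, Hamid Usman, Freya Brown, Chen Hassan, Iris Ueda, Victor Lopez, Lars Patel, Hope Yamada, Lev Ahmed (10). Under Brigid Yilmaz: Chiara Eriksson, Uri Oliveira, Kalinda Mori, Caleb Dubois, Nell Abara, Keiko Sato (6). Under Rohan Novak: Sable Cohen (1). Under Arjun Nguyen: Oscar Ishikawa, Vesna Leclerc, Zephyr Volkov, Omar Taylor, Gael Okafor, Rhea Gupta (6). So Nikolai Park's organization is 4 direct reports plus everyone under them: 11 + 7 + 2 + 7 = 27.

27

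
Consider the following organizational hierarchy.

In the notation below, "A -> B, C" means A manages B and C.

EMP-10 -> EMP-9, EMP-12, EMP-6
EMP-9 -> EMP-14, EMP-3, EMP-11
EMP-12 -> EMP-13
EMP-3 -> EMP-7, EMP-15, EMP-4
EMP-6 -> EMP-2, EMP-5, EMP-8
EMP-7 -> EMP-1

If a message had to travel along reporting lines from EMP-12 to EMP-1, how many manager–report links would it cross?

EMP-12 is 1 level below EMP-10, and EMP-1 is 4 levels below EMP-10 (their lowest common manager). The shortest path runs up from EMP-12 to EMP-10 and back down to EMP-1: 1 + 4 = 5 links.

5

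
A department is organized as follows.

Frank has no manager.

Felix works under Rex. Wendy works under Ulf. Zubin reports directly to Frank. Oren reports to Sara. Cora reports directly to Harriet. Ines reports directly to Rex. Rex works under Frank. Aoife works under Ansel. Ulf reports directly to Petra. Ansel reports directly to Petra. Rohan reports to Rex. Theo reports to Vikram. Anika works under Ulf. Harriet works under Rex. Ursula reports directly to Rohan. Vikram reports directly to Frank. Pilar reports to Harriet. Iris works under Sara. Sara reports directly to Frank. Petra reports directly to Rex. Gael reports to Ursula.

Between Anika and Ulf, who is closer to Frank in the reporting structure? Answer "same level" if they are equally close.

Anika is 4 levels below Frank; Ulf is 3. Ulf is higher.

Ulf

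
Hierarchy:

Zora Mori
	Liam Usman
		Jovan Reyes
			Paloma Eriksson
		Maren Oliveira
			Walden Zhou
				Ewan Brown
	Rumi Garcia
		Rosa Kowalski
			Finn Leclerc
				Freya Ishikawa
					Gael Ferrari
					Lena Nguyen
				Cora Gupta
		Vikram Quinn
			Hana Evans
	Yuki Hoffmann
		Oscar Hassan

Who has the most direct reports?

Zora Mori

Direct-report counts: Zora Mori has 3; Yuki Hoffmann has 1; Rumi Garcia has 2; Vikram Quinn has 1; Rosa Kowalski has 1; Finn Leclerc has 2; Freya Ishikawa has 2; Liam Usman has 2; Maren Oliveira has 1; Walden Zhou has 1; Jovan Reyes has 1. The largest is 3, held by Zora Mori.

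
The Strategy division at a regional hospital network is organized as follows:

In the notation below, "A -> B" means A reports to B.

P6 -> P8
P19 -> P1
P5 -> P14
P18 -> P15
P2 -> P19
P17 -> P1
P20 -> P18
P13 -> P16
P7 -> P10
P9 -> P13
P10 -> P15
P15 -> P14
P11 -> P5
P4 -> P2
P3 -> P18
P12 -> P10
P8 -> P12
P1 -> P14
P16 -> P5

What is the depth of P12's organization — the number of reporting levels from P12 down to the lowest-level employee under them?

2

The longest chain under P12 runs P12 → P8 → P6, which is 2 levels below P12.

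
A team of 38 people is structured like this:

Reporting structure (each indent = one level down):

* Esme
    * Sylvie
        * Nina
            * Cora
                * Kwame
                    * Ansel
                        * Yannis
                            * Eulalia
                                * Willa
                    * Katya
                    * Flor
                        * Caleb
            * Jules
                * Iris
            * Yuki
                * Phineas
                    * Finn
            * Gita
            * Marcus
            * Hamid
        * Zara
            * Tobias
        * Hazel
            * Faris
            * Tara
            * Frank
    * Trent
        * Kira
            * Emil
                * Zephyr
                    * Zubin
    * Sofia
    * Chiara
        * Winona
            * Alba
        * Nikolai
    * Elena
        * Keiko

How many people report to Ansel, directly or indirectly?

3

Ansel directly manages Yannis. Under Yannis: Eulalia, Willa (2). That's 3 in total.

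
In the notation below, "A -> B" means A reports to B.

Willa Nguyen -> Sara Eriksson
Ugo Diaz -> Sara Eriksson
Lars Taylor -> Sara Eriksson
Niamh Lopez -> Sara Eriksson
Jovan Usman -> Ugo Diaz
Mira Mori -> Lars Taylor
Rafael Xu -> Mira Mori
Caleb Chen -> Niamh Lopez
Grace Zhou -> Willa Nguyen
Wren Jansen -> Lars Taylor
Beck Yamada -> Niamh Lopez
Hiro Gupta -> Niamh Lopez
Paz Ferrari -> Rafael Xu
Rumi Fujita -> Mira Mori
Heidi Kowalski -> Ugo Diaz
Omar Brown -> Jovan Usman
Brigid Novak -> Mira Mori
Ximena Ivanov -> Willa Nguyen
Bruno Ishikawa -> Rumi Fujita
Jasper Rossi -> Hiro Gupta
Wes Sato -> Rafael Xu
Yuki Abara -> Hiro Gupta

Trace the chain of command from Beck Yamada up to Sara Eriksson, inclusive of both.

Beck Yamada -> Niamh Lopez -> Sara Eriksson

Beck Yamada reports to Niamh Lopez. Niamh Lopez reports to Sara Eriksson. Sara Eriksson is at the top.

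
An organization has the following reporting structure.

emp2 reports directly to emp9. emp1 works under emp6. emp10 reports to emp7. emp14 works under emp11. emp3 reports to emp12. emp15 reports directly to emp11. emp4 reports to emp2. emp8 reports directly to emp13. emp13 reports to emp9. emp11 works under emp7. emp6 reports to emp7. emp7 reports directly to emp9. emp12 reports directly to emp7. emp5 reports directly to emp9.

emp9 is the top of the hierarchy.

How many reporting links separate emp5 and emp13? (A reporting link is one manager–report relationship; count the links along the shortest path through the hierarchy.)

2

emp5 is 1 level below emp9, and emp13 is 1 level below emp9 (their lowest common manager). The shortest path runs up from emp5 to emp9 and back down to emp13: 1 + 1 = 2 links.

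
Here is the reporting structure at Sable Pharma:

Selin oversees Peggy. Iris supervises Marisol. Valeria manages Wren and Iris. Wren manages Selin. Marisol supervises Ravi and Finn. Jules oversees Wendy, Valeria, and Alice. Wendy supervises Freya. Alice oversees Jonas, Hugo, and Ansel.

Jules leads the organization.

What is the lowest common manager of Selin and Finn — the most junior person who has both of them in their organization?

Selin's chain of managers is Wren, Valeria, Jules. Finn's chain of managers is Marisol, Iris, Valeria, Jules. The first manager that appears in both chains is Valeria.

Valeria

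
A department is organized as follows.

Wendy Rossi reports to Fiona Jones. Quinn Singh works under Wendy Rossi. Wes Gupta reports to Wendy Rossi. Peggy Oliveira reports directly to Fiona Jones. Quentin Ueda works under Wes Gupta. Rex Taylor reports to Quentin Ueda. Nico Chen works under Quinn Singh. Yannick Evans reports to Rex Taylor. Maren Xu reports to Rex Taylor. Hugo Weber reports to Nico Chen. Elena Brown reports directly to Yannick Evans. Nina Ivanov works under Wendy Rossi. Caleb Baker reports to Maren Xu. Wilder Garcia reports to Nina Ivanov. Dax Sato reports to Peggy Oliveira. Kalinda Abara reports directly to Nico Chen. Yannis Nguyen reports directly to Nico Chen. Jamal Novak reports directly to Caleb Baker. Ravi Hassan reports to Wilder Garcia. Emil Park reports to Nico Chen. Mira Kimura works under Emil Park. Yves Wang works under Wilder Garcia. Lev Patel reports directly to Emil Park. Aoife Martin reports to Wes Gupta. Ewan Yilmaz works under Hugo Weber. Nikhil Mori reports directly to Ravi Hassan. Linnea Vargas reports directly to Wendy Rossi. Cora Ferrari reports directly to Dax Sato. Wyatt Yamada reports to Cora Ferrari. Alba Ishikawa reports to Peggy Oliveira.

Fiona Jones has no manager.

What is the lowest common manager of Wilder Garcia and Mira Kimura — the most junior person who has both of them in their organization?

Wilder Garcia's chain of managers is Nina Ivanov, Wendy Rossi, Fiona Jones. Mira Kimura's chain of managers is Emil Park, Nico Chen, Quinn Singh, Wendy Rossi, Fiona Jones. The first manager that appears in both chains is Wendy Rossi.

Wendy Rossi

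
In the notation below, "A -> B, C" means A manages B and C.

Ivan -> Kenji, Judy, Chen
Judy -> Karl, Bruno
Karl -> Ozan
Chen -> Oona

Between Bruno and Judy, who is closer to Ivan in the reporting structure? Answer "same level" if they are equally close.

Bruno is 2 levels below Ivan; Judy is 1. Judy is higher.

Judy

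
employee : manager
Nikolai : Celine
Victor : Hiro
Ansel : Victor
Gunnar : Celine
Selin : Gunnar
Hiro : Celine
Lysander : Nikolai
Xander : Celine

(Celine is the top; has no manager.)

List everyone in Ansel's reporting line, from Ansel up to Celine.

Ansel reports to Victor. Victor reports to Hiro. Hiro reports to Celine. Celine is at the top.

Ansel -> Victor -> Hiro -> Celine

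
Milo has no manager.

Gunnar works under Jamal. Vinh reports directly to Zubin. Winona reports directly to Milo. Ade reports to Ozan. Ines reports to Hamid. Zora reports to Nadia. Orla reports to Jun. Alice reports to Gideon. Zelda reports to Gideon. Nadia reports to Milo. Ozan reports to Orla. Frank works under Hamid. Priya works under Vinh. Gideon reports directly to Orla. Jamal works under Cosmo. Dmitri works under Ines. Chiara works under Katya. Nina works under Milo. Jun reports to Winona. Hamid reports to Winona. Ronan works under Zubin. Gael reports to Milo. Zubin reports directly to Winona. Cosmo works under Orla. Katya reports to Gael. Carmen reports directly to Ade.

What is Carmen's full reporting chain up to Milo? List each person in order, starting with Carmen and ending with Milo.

Carmen reports to Ade. Ade reports to Ozan. Ozan reports to Orla. Orla reports to Jun. Jun reports to Winona. Winona reports to Milo. Milo is at the top.

Carmen -> Ade -> Ozan -> Orla -> Jun -> Winona -> Milo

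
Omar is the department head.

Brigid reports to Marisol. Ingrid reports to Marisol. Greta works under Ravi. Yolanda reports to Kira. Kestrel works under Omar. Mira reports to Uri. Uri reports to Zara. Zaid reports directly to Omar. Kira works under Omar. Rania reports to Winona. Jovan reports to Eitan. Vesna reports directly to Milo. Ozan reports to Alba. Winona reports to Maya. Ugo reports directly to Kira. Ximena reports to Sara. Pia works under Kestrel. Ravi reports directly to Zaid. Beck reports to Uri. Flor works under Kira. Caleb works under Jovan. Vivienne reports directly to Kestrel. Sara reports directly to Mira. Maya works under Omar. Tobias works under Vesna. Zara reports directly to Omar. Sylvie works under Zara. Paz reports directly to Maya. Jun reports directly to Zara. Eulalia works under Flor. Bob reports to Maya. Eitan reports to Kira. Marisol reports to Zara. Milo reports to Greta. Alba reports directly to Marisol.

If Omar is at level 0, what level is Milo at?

4

Chain from Milo up to Omar: Milo → Greta → Ravi → Zaid → Omar. That is 4 steps up, so Milo is 4 levels below Omar.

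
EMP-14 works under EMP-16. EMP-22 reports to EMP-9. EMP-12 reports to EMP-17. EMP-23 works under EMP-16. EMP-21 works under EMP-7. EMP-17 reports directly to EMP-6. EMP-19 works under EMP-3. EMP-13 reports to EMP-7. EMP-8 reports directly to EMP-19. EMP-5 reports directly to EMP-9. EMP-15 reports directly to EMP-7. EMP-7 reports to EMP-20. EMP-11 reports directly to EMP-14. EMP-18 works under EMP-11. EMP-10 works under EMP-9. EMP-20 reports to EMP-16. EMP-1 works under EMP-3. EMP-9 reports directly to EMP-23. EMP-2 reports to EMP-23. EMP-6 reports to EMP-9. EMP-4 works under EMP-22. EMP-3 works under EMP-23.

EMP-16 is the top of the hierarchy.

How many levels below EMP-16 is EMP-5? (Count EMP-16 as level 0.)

Chain from EMP-5 up to EMP-16: EMP-5 → EMP-9 → EMP-23 → EMP-16. That is 3 steps up, so EMP-5 is 3 levels below EMP-16.

3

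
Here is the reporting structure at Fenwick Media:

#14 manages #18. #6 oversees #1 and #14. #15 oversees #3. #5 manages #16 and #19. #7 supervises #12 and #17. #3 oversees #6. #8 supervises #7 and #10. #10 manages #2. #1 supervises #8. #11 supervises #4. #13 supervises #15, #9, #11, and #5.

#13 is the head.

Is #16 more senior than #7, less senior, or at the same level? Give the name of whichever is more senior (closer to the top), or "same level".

#16

#16 is 2 levels below #13; #7 is 6. #16 is higher.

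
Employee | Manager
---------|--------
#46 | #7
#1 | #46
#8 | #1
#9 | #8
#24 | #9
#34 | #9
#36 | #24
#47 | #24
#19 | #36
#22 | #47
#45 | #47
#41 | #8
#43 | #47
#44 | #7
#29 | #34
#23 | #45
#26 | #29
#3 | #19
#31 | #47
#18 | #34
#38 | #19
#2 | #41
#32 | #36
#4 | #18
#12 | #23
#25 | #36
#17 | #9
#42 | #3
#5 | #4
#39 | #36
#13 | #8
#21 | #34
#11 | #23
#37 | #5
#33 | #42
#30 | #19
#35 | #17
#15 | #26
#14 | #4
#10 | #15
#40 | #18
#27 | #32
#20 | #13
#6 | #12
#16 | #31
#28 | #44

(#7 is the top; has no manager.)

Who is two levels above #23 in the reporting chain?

#23 reports to #45, and #45 reports to #47. So #23's skip-level manager is #47.

#47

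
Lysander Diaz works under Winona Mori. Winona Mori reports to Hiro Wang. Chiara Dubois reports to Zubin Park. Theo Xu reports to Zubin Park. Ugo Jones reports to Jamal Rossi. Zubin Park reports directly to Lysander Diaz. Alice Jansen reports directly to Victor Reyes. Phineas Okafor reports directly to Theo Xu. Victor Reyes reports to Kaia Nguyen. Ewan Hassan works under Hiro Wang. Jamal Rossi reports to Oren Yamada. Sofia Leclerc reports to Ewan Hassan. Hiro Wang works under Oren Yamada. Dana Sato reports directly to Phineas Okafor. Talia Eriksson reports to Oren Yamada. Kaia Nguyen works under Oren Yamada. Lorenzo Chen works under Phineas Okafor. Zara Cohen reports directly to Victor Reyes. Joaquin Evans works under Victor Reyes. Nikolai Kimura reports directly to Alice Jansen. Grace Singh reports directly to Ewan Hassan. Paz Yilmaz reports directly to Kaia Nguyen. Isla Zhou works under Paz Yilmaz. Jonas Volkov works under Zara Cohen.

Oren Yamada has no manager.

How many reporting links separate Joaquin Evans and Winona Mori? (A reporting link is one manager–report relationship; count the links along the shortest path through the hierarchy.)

5

Joaquin Evans is 3 levels below Oren Yamada, and Winona Mori is 2 levels below Oren Yamada (their lowest common manager). The shortest path runs up from Joaquin Evans to Oren Yamada and back down to Winona Mori: 3 + 2 = 5 links.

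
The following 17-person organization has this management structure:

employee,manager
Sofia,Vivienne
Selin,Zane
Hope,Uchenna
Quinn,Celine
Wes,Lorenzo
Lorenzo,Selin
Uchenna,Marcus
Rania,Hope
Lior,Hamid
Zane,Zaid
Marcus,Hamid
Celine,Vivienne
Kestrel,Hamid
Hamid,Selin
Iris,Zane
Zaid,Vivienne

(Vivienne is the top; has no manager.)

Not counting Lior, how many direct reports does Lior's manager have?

Lior reports to Hamid. Hamid's other direct reports are Kestrel, Marcus — 2 peers.

2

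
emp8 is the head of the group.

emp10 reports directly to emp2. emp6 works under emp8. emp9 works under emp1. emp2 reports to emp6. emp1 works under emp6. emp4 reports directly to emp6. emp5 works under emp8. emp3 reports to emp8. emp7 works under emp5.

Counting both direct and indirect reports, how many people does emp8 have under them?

emp8 directly manages emp5, emp6, emp3. Under emp5: emp7 (1). Under emp6: emp4, emp1, emp9, emp2, emp10 (5). emp3 has no reports. So emp8's organization is 3 direct reports plus everyone under them: 2 + 6 + 1 = 9.

9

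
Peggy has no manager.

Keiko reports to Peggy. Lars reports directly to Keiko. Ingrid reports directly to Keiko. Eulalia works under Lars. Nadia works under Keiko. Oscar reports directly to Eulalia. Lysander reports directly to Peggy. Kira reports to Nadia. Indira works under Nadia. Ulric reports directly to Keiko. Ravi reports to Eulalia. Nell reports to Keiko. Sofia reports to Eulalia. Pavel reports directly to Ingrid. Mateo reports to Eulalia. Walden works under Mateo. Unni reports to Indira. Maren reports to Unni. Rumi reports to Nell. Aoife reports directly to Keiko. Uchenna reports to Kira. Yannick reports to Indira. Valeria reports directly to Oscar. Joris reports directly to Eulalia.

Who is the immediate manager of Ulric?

Keiko

Ulric reports directly to Keiko.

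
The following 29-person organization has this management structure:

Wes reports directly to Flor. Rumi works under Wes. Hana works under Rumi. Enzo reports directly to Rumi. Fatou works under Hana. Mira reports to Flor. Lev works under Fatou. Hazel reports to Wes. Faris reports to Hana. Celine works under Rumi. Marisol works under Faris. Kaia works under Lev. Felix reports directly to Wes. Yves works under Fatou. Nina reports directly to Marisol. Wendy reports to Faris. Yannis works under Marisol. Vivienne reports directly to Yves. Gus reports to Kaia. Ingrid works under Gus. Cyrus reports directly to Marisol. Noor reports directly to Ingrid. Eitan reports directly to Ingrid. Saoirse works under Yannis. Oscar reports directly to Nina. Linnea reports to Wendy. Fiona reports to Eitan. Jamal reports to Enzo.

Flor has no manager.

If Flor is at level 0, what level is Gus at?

Chain from Gus up to Flor: Gus → Kaia → Lev → Fatou → Hana → Rumi → Wes → Flor. That is 7 steps up, so Gus is 7 levels below Flor.

7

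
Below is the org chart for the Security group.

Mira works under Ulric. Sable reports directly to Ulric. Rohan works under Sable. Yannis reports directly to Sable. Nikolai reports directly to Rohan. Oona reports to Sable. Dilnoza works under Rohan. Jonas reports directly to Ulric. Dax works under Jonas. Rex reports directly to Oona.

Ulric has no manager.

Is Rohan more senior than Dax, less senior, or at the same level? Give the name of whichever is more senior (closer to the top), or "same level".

Both Rohan and Dax are 2 levels below Ulric.

same level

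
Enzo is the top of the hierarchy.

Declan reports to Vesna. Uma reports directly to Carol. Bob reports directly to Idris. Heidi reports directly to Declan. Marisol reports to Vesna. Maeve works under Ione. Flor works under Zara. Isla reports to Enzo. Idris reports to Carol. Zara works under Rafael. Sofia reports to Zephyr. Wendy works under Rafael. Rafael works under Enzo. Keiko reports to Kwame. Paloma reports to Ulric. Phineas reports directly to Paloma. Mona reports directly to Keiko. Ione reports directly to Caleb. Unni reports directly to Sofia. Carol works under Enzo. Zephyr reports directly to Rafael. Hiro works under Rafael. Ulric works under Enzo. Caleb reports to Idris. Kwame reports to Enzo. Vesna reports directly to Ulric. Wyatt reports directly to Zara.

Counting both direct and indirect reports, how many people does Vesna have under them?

3

Vesna directly manages Declan, Marisol. Under Declan: Heidi (1). Marisol has no reports. So Vesna's organization is 2 direct reports plus everyone under them: 2 + 1 = 3.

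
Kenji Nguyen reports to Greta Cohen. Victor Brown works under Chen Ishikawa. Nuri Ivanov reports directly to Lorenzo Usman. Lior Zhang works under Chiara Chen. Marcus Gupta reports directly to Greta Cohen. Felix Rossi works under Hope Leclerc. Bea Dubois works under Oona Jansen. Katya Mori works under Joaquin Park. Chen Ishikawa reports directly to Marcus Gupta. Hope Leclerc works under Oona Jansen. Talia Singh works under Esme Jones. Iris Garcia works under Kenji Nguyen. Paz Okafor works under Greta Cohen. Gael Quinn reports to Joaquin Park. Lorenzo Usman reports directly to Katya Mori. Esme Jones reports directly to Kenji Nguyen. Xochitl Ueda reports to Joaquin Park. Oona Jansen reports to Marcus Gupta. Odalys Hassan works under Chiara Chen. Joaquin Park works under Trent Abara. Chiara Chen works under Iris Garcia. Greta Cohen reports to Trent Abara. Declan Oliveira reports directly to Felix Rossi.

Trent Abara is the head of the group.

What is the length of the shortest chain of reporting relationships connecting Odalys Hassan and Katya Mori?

Odalys Hassan is 5 levels below Trent Abara, and Katya Mori is 2 levels below Trent Abara (their lowest common manager). The shortest path runs up from Odalys Hassan to Trent Abara and back down to Katya Mori: 5 + 2 = 7 links.

7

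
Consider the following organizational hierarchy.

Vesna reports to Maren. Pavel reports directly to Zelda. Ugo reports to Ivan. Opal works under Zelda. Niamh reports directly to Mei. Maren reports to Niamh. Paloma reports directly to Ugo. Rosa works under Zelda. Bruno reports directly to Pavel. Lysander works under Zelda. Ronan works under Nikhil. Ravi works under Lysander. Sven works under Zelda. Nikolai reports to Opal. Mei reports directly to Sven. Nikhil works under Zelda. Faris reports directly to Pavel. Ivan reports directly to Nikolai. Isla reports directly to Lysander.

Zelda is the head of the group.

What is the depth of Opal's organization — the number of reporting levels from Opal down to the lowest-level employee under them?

The longest chain under Opal runs Opal → Nikolai → Ivan → Ugo → Paloma, which is 4 levels below Opal.

4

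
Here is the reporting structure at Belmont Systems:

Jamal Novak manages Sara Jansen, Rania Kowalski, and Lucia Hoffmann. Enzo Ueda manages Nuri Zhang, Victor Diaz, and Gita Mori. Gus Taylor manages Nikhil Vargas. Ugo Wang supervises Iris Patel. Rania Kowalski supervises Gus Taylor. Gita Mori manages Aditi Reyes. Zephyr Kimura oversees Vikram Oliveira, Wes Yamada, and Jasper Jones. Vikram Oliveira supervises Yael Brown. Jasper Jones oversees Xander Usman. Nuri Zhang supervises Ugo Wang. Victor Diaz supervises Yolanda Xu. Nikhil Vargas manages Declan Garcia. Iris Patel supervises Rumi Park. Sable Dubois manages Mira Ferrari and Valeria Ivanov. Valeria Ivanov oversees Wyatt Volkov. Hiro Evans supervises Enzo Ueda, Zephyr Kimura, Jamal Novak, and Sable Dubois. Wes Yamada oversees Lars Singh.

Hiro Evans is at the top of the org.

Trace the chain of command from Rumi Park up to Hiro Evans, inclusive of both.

Rumi Park reports to Iris Patel. Iris Patel reports to Ugo Wang. Ugo Wang reports to Nuri Zhang. Nuri Zhang reports to Enzo Ueda. Enzo Ueda reports to Hiro Evans. Hiro Evans is at the top.

Rumi Park -> Iris Patel -> Ugo Wang -> Nuri Zhang -> Enzo Ueda -> Hiro Evans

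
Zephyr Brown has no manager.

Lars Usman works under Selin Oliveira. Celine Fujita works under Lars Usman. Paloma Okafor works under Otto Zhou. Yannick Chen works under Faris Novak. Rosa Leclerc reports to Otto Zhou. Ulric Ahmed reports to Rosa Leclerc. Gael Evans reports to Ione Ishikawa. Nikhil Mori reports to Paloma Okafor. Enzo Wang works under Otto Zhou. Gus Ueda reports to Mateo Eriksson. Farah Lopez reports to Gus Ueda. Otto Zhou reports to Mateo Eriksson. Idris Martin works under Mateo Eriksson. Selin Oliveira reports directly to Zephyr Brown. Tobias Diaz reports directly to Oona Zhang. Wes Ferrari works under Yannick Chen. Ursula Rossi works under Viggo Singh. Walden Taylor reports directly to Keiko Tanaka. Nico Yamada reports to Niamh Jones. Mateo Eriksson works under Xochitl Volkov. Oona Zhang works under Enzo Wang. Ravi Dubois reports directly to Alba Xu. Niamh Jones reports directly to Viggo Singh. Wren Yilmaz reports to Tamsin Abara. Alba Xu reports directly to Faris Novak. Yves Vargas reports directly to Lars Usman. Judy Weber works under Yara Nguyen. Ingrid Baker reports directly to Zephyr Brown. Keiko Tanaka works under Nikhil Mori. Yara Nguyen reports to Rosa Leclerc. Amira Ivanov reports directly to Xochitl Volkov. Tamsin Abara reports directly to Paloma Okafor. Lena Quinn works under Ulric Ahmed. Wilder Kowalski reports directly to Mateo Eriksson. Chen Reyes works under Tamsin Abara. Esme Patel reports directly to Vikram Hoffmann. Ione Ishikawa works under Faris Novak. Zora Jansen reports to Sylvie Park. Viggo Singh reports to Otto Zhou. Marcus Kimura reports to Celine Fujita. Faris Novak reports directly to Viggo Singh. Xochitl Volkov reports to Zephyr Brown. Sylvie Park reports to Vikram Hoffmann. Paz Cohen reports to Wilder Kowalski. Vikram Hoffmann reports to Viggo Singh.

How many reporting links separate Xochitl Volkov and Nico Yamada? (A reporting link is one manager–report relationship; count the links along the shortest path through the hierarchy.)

Nico Yamada is in Xochitl Volkov's organization: the chain from Nico Yamada up to Xochitl Volkov is Nico Yamada → Niamh Jones → Viggo Singh → Otto Zhou → Mateo Eriksson → Xochitl Volkov, which is 5 links.

5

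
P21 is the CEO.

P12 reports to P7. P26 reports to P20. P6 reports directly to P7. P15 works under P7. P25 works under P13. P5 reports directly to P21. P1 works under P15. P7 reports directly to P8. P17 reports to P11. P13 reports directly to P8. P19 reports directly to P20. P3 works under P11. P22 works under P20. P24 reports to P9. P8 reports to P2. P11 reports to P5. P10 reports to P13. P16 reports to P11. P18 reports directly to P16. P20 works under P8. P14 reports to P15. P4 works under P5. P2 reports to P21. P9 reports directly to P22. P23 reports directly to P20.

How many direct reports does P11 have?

3

P11 directly manages P3, P16, P17. That is 3 direct reports.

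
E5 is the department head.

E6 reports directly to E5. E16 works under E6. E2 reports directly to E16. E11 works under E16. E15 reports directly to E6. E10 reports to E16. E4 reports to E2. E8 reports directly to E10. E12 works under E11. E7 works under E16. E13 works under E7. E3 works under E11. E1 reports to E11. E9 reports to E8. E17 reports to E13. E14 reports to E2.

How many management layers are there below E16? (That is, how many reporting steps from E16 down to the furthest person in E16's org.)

The longest chain under E16 runs E16 → E7 → E13 → E17, which is 3 levels below E16.

3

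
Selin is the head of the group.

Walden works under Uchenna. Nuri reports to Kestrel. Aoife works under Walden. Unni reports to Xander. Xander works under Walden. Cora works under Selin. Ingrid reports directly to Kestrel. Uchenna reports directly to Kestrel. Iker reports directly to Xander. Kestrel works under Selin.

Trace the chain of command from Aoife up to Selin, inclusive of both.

Aoife reports to Walden. Walden reports to Uchenna. Uchenna reports to Kestrel. Kestrel reports to Selin. Selin is at the top.

Aoife -> Walden -> Uchenna -> Kestrel -> Selin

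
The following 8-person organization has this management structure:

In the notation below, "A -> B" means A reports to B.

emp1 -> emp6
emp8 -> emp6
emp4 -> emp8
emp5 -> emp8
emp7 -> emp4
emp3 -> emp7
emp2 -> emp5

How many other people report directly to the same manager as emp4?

emp4 reports to emp8. emp8's other direct reports are emp5 — 1 peer.

1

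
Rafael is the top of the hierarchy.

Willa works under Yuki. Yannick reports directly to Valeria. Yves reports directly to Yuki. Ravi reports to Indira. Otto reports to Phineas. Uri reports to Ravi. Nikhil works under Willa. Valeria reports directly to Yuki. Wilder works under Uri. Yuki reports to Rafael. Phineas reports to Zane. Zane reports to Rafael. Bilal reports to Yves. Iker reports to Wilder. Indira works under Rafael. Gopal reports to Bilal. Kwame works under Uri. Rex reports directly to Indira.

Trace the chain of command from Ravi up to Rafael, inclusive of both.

Ravi -> Indira -> Rafael

Ravi reports to Indira. Indira reports to Rafael. Rafael is at the top.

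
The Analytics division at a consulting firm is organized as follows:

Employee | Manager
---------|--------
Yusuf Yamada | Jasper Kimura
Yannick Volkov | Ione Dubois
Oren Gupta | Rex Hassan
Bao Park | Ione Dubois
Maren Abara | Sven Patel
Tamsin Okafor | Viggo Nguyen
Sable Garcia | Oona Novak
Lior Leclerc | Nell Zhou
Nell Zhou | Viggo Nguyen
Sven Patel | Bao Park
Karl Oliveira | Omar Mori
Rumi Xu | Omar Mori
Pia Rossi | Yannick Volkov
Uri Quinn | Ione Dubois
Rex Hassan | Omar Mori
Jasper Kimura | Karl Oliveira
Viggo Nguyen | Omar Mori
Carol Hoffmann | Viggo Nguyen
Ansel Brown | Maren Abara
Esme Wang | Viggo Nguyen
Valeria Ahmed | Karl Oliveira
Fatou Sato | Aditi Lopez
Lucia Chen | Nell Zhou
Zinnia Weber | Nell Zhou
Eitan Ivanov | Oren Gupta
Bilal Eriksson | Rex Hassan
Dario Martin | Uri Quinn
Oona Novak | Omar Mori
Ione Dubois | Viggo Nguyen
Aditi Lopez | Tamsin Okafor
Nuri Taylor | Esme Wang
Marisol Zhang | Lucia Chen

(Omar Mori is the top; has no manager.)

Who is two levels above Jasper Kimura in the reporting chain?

Jasper Kimura reports to Karl Oliveira, and Karl Oliveira reports to Omar Mori. So Jasper Kimura's skip-level manager is Omar Mori.

Omar Mori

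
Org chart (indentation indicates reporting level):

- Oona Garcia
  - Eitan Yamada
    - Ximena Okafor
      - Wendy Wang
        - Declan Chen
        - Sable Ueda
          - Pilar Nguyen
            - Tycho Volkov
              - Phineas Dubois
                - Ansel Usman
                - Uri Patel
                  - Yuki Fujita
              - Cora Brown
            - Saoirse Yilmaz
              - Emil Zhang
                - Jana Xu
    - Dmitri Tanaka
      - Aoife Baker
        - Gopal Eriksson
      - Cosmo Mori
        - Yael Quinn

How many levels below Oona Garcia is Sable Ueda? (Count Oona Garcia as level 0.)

Chain from Sable Ueda up to Oona Garcia: Sable Ueda → Wendy Wang → Ximena Okafor → Eitan Yamada → Oona Garcia. That is 4 steps up, so Sable Ueda is 4 levels below Oona Garcia.

4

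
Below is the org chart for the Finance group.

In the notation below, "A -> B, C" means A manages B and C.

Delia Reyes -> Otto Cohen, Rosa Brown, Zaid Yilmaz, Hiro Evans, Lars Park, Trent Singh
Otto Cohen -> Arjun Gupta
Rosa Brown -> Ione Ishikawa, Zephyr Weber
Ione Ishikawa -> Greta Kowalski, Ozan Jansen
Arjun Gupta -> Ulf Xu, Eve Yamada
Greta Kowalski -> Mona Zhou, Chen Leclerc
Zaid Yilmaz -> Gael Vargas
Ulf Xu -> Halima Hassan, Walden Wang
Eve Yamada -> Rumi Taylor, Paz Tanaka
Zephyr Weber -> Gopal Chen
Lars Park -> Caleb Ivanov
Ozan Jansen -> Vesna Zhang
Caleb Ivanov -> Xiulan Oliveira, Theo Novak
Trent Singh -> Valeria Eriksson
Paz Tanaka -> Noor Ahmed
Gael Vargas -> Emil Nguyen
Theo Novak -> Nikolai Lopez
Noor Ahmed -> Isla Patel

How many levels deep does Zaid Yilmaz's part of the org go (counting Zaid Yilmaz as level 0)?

The longest chain under Zaid Yilmaz runs Zaid Yilmaz → Gael Vargas → Emil Nguyen, which is 2 levels below Zaid Yilmaz.

2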